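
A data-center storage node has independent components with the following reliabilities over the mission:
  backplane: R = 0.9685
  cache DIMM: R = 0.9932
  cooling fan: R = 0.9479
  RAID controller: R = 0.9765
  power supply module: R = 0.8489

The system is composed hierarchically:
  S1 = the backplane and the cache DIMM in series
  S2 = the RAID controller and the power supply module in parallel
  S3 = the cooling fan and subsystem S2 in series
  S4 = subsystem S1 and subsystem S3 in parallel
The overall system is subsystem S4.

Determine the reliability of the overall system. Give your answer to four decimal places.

Series (backplane and cache DIMM): 0.968500 × 0.993200 = 0.961914
Parallel (RAID controller and power supply module): 1 − (1 − 0.976500)(1 − 0.848900) = 0.996449
Series (cooling fan and [0.996449]): 0.947900 × 0.996449 = 0.944534
Parallel ([0.961914] and [0.944534]): 1 − (1 − 0.961914)(1 − 0.944534) = 0.9979

0.9979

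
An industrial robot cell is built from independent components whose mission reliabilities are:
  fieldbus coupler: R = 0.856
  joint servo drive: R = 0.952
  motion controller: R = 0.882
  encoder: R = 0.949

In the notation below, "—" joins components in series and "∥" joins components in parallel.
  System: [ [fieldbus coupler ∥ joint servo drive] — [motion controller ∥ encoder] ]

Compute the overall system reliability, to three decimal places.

0.987

Parallel (fieldbus coupler and joint servo drive): 1 − (1 − 0.85600)(1 − 0.95200) = 0.99309
Parallel (motion controller and encoder): 1 − (1 − 0.88200)(1 − 0.94900) = 0.99398
Series ([0.99309] and [0.99398]): 0.99309 × 0.99398 = 0.987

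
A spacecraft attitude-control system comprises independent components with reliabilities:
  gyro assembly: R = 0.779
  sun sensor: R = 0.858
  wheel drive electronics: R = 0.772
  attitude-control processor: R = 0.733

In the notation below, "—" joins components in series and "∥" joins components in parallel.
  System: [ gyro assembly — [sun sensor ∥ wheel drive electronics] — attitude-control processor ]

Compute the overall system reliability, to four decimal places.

Parallel (sun sensor and wheel drive electronics): 1 − (1 − 0.858000)(1 − 0.772000) = 0.967624
Series (gyro assembly, [0.967624], and attitude-control processor): 0.779000 × 0.967624 × 0.733000 = 0.5525

0.5525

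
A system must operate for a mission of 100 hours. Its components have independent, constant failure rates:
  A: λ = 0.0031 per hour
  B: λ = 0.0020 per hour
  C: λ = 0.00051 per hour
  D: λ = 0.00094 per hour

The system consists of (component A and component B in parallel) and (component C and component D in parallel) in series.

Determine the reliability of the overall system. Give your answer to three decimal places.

0.947

R(A) = exp(−0.0031 × 100) = 0.73345
R(B) = exp(−0.0020 × 100) = 0.81873
R(C) = exp(−0.00051 × 100) = 0.95028
R(D) = exp(−0.00094 × 100) = 0.91028
Parallel (A and B): 1 − (1 − 0.73345)(1 − 0.81873) = 0.95168
Parallel (C and D): 1 − (1 − 0.95028)(1 − 0.91028) = 0.99554
Series ([0.95168] and [0.99554]): 0.95168 × 0.99554 = 0.947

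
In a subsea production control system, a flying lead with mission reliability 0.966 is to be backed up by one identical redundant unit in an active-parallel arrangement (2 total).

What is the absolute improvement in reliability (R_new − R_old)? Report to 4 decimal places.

0.0328

R_before = 0.966
R_after = 1 − (1 − 0.966)^2 = 0.9988
ΔR = 0.9988 − 0.966 = 0.0328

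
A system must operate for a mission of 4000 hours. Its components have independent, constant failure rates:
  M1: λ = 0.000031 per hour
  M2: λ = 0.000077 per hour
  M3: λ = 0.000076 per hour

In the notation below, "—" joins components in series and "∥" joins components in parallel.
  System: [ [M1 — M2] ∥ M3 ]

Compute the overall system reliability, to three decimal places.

0.908

R(M1) = exp(−0.000031 × 4000) = 0.88338
R(M2) = exp(−0.000077 × 4000) = 0.73492
R(M3) = exp(−0.000076 × 4000) = 0.73786
Series (M1 and M2): 0.88338 × 0.73492 = 0.64921
Parallel ([0.64921] and M3): 1 − (1 − 0.64921)(1 − 0.73786) = 0.908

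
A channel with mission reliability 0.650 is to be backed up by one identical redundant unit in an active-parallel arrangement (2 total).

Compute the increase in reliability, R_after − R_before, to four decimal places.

R_before = 0.650
R_after = 1 − (1 − 0.650)^2 = 0.8775
ΔR = 0.8775 − 0.650 = 0.2275

0.2275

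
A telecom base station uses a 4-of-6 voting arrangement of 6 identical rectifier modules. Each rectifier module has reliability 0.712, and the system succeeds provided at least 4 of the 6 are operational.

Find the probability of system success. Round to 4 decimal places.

R = Σ_{i=4}^{6} C(6,i) p^i (1−p)^{6−i} with p = 0.712
C(6,4)·0.712^4·0.288^2 = 0.319739
C(6,5)·0.712^5·0.288^1 = 0.316187
C(6,6)·0.712^6·0.288^0 = 0.130281
Sum = 0.7662

0.7662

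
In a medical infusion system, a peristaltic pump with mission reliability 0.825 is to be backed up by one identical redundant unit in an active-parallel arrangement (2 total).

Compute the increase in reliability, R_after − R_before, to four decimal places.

R_before = 0.825
R_after = 1 − (1 − 0.825)^2 = 0.9694
ΔR = 0.9694 − 0.825 = 0.1444

0.1444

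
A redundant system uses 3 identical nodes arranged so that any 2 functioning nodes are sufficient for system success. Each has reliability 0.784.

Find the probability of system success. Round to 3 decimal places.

R = Σ_{i=2}^{3} C(3,i) p^i (1−p)^{3−i} with p = 0.784
C(3,2)·0.784^2·0.216^1 = 0.39830
C(3,3)·0.784^3·0.216^0 = 0.48189
Sum = 0.880

0.880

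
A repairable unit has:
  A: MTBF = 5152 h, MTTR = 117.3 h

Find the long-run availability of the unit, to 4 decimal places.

A(A) = MTBF/(MTBF+MTTR) = 5152/(5152+117.3) = 0.9777

0.9777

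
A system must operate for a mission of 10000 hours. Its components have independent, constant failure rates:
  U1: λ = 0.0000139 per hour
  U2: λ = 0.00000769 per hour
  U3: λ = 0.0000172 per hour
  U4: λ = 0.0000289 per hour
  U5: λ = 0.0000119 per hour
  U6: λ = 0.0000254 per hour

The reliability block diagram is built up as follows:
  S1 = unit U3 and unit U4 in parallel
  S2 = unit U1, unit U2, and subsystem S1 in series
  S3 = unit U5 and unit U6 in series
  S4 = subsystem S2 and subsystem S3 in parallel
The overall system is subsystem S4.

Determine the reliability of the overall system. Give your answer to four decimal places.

R(U1) = exp(−0.0000139 × 10000) = 0.870228
R(U2) = exp(−0.00000769 × 10000) = 0.925982
R(U3) = exp(−0.0000172 × 10000) = 0.841979
R(U4) = exp(−0.0000289 × 10000) = 0.749012
R(U5) = exp(−0.0000119 × 10000) = 0.887808
R(U6) = exp(−0.0000254 × 10000) = 0.775692
Parallel (U3 and U4): 1 − (1 − 0.841979)(1 − 0.749012) = 0.960339
Series (U1, U2, and [0.960339]): 0.870228 × 0.925982 × 0.960339 = 0.773856
Series (U5 and U6): 0.887808 × 0.775692 = 0.688666
Parallel ([0.773856] and [0.688666]): 1 − (1 − 0.773856)(1 − 0.688666) = 0.9296

0.9296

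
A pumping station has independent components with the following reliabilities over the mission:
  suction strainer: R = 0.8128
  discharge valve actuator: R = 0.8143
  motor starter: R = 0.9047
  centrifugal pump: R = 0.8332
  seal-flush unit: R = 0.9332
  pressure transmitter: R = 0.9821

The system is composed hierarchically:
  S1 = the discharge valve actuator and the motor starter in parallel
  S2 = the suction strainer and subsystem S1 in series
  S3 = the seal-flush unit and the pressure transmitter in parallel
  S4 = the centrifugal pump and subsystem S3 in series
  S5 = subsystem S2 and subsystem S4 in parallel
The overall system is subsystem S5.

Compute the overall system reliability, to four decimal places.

0.9662

Parallel (discharge valve actuator and motor starter): 1 − (1 − 0.814300)(1 − 0.904700) = 0.982303
Series (suction strainer and [0.982303]): 0.812800 × 0.982303 = 0.798416
Parallel (seal-flush unit and pressure transmitter): 1 − (1 − 0.933200)(1 − 0.982100) = 0.998804
Series (centrifugal pump and [0.998804]): 0.833200 × 0.998804 = 0.832203
Parallel ([0.798416] and [0.832203]): 1 − (1 − 0.798416)(1 − 0.832203) = 0.9662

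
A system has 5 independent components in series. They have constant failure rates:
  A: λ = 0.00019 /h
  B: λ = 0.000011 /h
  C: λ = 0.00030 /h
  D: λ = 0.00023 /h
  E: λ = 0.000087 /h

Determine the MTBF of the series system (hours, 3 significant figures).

Series of exponential components: λ_sys = Σ λ_i
λ_sys = 0.00019 + 0.000011 + 0.00030 + 0.00023 + 0.000087 = 8.1800e-04 /h
MTBF = 1 / λ_sys = 1220 h

1220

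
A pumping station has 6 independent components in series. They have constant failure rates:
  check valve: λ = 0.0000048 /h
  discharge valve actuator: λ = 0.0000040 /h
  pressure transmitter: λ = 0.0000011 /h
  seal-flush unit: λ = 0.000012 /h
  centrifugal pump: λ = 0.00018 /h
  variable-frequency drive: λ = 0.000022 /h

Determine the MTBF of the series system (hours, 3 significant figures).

Series of exponential components: λ_sys = Σ λ_i
λ_sys = 0.0000048 + 0.0000040 + 0.0000011 + 0.000012 + 0.00018 + 0.000022 = 2.2390e-04 /h
MTBF = 1 / λ_sys = 4470 h

4470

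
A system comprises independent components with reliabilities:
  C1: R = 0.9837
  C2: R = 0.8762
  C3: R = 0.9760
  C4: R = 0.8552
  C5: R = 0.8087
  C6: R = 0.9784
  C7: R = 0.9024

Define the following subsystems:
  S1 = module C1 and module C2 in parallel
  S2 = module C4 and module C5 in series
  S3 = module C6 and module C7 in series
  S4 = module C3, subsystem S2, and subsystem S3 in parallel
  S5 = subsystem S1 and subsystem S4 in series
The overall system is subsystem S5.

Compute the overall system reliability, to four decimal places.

Parallel (C1 and C2): 1 − (1 − 0.983700)(1 − 0.876200) = 0.997982
Series (C4 and C5): 0.855200 × 0.808700 = 0.691600
Series (C6 and C7): 0.978400 × 0.902400 = 0.882908
Parallel (C3, [0.691600], and [0.882908]): 1 − (1 − 0.976000)(1 − 0.691600)(1 − 0.882908) = 0.999133
Series ([0.997982] and [0.999133]): 0.997982 × 0.999133 = 0.9971

0.9971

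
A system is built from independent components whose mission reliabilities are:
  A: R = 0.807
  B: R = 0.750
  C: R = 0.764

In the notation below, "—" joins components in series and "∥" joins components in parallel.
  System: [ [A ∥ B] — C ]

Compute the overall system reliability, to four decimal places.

Parallel (A and B): 1 − (1 − 0.807000)(1 − 0.750000) = 0.951750
Series ([0.951750] and C): 0.951750 × 0.764000 = 0.7271

0.7271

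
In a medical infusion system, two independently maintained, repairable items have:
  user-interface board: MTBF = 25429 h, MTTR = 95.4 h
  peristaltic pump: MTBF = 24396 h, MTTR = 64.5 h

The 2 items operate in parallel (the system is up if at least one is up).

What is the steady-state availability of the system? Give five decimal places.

0.99999

A(user-interface board) = MTBF/(MTBF+MTTR) = 25429/(25429+95.4) = 0.996262
A(peristaltic pump) = MTBF/(MTBF+MTTR) = 24396/(24396+64.5) = 0.997363
Parallel availability: 1 − (1 − 0.996262)(1 − 0.997363) = 0.99999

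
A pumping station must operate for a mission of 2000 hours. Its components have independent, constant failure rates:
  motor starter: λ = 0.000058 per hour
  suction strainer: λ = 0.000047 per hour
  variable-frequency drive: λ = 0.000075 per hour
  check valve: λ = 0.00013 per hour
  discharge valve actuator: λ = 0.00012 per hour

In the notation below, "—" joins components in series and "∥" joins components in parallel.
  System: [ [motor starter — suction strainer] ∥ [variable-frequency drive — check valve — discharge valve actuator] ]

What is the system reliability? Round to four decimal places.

R(motor starter) = exp(−0.000058 × 2000) = 0.890475
R(suction strainer) = exp(−0.000047 × 2000) = 0.910283
R(variable-frequency drive) = exp(−0.000075 × 2000) = 0.860708
R(check valve) = exp(−0.00013 × 2000) = 0.771052
R(discharge valve actuator) = exp(−0.00012 × 2000) = 0.786628
Series (motor starter and suction strainer): 0.890475 × 0.910283 = 0.810584
Series (variable-frequency drive, check valve, and discharge valve actuator): 0.860708 × 0.771052 × 0.786628 = 0.522046
Parallel ([0.810584] and [0.522046]): 1 − (1 − 0.810584)(1 − 0.522046) = 0.9095

0.9095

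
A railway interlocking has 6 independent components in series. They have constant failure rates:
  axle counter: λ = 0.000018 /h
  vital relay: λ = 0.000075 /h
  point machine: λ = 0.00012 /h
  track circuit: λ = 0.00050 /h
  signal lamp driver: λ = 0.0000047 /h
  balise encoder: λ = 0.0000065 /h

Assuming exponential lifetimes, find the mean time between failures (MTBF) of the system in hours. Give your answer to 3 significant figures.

1380

Series of exponential components: λ_sys = Σ λ_i
λ_sys = 0.000018 + 0.000075 + 0.00012 + 0.00050 + 0.0000047 + 0.0000065 = 7.2420e-04 /h
MTBF = 1 / λ_sys = 1380 h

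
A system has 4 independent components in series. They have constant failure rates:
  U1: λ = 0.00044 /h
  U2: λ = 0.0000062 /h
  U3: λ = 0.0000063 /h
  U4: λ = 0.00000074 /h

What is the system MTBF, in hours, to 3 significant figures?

Series of exponential components: λ_sys = Σ λ_i
λ_sys = 0.00044 + 0.0000062 + 0.0000063 + 0.00000074 = 4.5324e-04 /h
MTBF = 1 / λ_sys = 2210 h

2210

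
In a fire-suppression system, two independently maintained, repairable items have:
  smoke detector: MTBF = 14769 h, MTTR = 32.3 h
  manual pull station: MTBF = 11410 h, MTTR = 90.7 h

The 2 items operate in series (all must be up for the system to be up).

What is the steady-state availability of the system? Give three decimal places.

0.990

A(smoke detector) = MTBF/(MTBF+MTTR) = 14769/(14769+32.3) = 0.997818
A(manual pull station) = MTBF/(MTBF+MTTR) = 11410/(11410+90.7) = 0.992114
Series availability: 0.997818 × 0.992114 = 0.990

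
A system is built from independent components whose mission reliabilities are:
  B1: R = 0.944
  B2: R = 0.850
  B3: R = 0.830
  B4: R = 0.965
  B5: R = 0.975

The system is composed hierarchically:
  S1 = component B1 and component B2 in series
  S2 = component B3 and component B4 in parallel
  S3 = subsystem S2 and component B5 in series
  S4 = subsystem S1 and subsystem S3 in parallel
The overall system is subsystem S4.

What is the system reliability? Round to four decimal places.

Series (B1 and B2): 0.944000 × 0.850000 = 0.802400
Parallel (B3 and B4): 1 − (1 − 0.830000)(1 − 0.965000) = 0.994050
Series ([0.994050] and B5): 0.994050 × 0.975000 = 0.969199
Parallel ([0.802400] and [0.969199]): 1 − (1 − 0.802400)(1 − 0.969199) = 0.9939

0.9939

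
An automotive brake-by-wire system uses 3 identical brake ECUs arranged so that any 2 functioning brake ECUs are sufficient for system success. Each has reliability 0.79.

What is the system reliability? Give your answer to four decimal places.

R = Σ_{i=2}^{3} C(3,i) p^i (1−p)^{3−i} with p = 0.79
C(3,2)·0.79^2·0.21^1 = 0.393183
C(3,3)·0.79^3·0.21^0 = 0.493039
Sum = 0.8862

0.8862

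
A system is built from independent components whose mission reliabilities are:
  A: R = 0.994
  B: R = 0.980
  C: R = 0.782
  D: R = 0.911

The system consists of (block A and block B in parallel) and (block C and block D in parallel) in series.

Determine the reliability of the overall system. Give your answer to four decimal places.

Parallel (A and B): 1 − (1 − 0.994000)(1 − 0.980000) = 0.999880
Parallel (C and D): 1 − (1 − 0.782000)(1 − 0.911000) = 0.980598
Series ([0.999880] and [0.980598]): 0.999880 × 0.980598 = 0.9805

0.9805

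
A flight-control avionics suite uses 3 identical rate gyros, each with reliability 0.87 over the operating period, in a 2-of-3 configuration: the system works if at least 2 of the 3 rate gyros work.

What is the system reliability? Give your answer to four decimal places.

0.9537

R = Σ_{i=2}^{3} C(3,i) p^i (1−p)^{3−i} with p = 0.87
C(3,2)·0.87^2·0.13^1 = 0.295191
C(3,3)·0.87^3·0.13^0 = 0.658503
Sum = 0.9537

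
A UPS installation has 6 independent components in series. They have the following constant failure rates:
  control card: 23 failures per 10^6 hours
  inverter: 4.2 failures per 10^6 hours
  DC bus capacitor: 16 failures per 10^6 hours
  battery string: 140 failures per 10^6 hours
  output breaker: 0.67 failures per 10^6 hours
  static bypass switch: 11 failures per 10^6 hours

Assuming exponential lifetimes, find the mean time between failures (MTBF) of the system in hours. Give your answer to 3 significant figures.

Series of exponential components: λ_sys = Σ λ_i
λ_sys = 0.000023 + 0.0000042 + 0.000016 + 0.00014 + 0.00000067 + 0.000011 = 1.9487e-04 /h
MTBF = 1 / λ_sys = 5130 h

5130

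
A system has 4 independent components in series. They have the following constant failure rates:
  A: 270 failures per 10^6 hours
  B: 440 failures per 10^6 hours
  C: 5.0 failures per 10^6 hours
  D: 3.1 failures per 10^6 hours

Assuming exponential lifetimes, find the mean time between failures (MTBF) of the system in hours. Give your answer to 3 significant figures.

1390

Series of exponential components: λ_sys = Σ λ_i
λ_sys = 0.00027 + 0.00044 + 0.0000050 + 0.0000031 = 7.1810e-04 /h
MTBF = 1 / λ_sys = 1390 h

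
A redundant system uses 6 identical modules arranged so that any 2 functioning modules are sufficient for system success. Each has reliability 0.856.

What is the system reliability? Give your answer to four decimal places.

R = Σ_{i=2}^{6} C(6,i) p^i (1−p)^{6−i} with p = 0.856
C(6,2)·0.856^2·0.144^4 = 0.004726
C(6,3)·0.856^3·0.144^3 = 0.037457
C(6,4)·0.856^4·0.144^2 = 0.166998
C(6,5)·0.856^5·0.144^1 = 0.397084
C(6,6)·0.856^6·0.144^0 = 0.393407
Sum = 0.9997

0.9997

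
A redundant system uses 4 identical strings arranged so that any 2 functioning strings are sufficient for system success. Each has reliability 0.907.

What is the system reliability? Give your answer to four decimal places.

R = Σ_{i=2}^{4} C(4,i) p^i (1−p)^{4−i} with p = 0.907
C(4,2)·0.907^2·0.093^2 = 0.042691
C(4,3)·0.907^3·0.093^1 = 0.277565
C(4,4)·0.907^4·0.093^0 = 0.676751
Sum = 0.9970

0.9970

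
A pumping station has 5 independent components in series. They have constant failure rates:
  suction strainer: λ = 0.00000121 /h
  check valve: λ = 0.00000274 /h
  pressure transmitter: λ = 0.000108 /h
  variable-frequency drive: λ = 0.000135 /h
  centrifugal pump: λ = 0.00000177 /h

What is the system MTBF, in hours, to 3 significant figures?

4020

Series of exponential components: λ_sys = Σ λ_i
λ_sys = 0.00000121 + 0.00000274 + 0.000108 + 0.000135 + 0.00000177 = 2.4872e-04 /h
MTBF = 1 / λ_sys = 4020 h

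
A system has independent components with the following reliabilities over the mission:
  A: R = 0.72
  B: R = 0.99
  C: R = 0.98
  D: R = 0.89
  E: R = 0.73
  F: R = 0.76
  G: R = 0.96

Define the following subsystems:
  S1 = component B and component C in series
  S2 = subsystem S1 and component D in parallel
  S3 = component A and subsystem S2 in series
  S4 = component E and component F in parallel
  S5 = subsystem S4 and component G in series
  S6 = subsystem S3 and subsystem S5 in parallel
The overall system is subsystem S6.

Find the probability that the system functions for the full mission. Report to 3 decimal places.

0.971

Series (B and C): 0.99000 × 0.98000 = 0.97020
Parallel ([0.97020] and D): 1 − (1 − 0.97020)(1 − 0.89000) = 0.99672
Series (A and [0.99672]): 0.72000 × 0.99672 = 0.71764
Parallel (E and F): 1 − (1 − 0.73000)(1 − 0.76000) = 0.93520
Series ([0.93520] and G): 0.93520 × 0.96000 = 0.89779
Parallel ([0.71764] and [0.89779]): 1 − (1 − 0.71764)(1 − 0.89779) = 0.971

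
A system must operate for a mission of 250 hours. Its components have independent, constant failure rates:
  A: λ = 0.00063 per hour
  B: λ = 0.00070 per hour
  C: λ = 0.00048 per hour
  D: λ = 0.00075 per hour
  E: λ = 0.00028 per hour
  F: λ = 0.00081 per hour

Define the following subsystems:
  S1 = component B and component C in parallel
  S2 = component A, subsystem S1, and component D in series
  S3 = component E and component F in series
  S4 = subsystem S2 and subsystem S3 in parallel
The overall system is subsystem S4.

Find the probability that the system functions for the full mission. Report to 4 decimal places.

0.9273

R(A) = exp(−0.00063 × 250) = 0.854277
R(B) = exp(−0.00070 × 250) = 0.839457
R(C) = exp(−0.00048 × 250) = 0.886920
R(D) = exp(−0.00075 × 250) = 0.829029
R(E) = exp(−0.00028 × 250) = 0.932394
R(F) = exp(−0.00081 × 250) = 0.816686
Parallel (B and C): 1 − (1 − 0.839457)(1 − 0.886920) = 0.981846
Series (A, [0.981846], and D): 0.854277 × 0.981846 × 0.829029 = 0.695363
Series (E and F): 0.932394 × 0.816686 = 0.761473
Parallel ([0.695363] and [0.761473]): 1 − (1 − 0.695363)(1 − 0.761473) = 0.9273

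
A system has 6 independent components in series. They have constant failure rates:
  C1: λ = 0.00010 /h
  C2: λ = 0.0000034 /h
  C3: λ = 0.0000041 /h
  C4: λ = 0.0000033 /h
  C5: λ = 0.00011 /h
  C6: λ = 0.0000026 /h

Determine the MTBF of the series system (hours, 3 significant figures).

Series of exponential components: λ_sys = Σ λ_i
λ_sys = 0.00010 + 0.0000034 + 0.0000041 + 0.0000033 + 0.00011 + 0.0000026 = 2.2340e-04 /h
MTBF = 1 / λ_sys = 4480 h

4480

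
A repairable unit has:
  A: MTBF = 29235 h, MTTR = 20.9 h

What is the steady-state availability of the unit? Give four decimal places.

A(A) = MTBF/(MTBF+MTTR) = 29235/(29235+20.9) = 0.9993

0.9993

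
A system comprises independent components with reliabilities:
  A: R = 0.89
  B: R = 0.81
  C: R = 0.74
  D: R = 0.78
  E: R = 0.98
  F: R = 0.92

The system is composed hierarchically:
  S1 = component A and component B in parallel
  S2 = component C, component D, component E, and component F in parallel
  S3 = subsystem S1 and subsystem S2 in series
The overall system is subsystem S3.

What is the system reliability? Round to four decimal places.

Parallel (A and B): 1 − (1 − 0.890000)(1 − 0.810000) = 0.979100
Parallel (C, D, E, and F): 1 − (1 − 0.740000)(1 − 0.780000)(1 − 0.980000)(1 − 0.920000) = 0.999908
Series ([0.979100] and [0.999908]): 0.979100 × 0.999908 = 0.9790

0.9790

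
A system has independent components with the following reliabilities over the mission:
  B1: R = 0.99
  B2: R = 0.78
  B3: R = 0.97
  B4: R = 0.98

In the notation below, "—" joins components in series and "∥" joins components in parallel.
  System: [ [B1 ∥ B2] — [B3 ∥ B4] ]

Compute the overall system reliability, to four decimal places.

Parallel (B1 and B2): 1 − (1 − 0.990000)(1 − 0.780000) = 0.997800
Parallel (B3 and B4): 1 − (1 − 0.970000)(1 − 0.980000) = 0.999400
Series ([0.997800] and [0.999400]): 0.997800 × 0.999400 = 0.9972

0.9972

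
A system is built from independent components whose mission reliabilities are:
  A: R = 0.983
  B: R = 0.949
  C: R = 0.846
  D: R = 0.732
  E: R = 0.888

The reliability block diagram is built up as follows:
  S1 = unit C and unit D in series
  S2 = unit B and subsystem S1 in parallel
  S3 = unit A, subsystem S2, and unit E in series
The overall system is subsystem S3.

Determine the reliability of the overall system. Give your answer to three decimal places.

Series (C and D): 0.84600 × 0.73200 = 0.61927
Parallel (B and [0.61927]): 1 − (1 − 0.94900)(1 − 0.61927) = 0.98058
Series (A, [0.98058], and E): 0.98300 × 0.98058 × 0.88800 = 0.856

0.856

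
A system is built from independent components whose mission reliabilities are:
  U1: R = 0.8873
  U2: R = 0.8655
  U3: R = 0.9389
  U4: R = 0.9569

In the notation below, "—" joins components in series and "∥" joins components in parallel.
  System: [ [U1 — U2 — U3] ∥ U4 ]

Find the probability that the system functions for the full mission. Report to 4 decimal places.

Series (U1, U2, and U3): 0.887300 × 0.865500 × 0.938900 = 0.721036
Parallel ([0.721036] and U4): 1 − (1 − 0.721036)(1 − 0.956900) = 0.9880

0.9880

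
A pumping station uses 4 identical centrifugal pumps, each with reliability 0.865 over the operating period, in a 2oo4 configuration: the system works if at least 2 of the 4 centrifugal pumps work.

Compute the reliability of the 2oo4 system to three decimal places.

0.991

R = Σ_{i=2}^{4} C(4,i) p^i (1−p)^{4−i} with p = 0.865
C(4,2)·0.865^2·0.135^2 = 0.08182
C(4,3)·0.865^3·0.135^1 = 0.34950
C(4,4)·0.865^4·0.135^0 = 0.55984
Sum = 0.991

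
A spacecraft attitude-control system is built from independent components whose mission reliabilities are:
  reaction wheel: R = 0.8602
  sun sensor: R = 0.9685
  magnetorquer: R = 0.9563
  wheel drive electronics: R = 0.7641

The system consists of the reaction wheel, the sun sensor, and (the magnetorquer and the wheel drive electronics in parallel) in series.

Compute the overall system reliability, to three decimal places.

0.825

Parallel (magnetorquer and wheel drive electronics): 1 − (1 − 0.95630)(1 − 0.76410) = 0.98969
Series (reaction wheel, sun sensor, and [0.98969]): 0.86020 × 0.96850 × 0.98969 = 0.825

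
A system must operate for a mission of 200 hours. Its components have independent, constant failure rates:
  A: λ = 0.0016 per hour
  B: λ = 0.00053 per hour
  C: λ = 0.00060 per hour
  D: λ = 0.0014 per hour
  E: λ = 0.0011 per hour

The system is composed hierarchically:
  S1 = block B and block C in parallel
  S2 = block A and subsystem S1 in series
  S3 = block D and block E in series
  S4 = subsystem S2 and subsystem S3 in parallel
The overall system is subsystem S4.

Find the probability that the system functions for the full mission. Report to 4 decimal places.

R(A) = exp(−0.0016 × 200) = 0.726149
R(B) = exp(−0.00053 × 200) = 0.899425
R(C) = exp(−0.00060 × 200) = 0.886920
R(D) = exp(−0.0014 × 200) = 0.755784
R(E) = exp(−0.0011 × 200) = 0.802519
Parallel (B and C): 1 − (1 − 0.899425)(1 − 0.886920) = 0.988627
Series (A and [0.988627]): 0.726149 × 0.988627 = 0.717891
Series (D and E): 0.755784 × 0.802519 = 0.606531
Parallel ([0.717891] and [0.606531]): 1 − (1 − 0.717891)(1 − 0.606531) = 0.8890

0.8890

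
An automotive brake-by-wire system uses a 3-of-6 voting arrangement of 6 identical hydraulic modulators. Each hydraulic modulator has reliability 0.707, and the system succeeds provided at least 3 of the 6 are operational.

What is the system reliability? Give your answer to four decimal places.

0.9349

R = Σ_{i=3}^{6} C(6,i) p^i (1−p)^{6−i} with p = 0.707
C(6,3)·0.707^3·0.293^3 = 0.177783
C(6,4)·0.707^4·0.293^2 = 0.321739
C(6,5)·0.707^5·0.293^1 = 0.310539
C(6,6)·0.707^6·0.293^0 = 0.124887
Sum = 0.9349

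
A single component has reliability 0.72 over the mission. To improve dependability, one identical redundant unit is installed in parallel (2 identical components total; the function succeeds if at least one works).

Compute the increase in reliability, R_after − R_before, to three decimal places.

0.202

R_before = 0.72
R_after = 1 − (1 − 0.72)^2 = 0.922
ΔR = 0.922 − 0.72 = 0.202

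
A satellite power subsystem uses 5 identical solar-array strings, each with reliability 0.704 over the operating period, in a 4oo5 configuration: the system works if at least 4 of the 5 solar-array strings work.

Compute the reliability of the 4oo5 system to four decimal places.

0.5365

R = Σ_{i=4}^{5} C(5,i) p^i (1−p)^{5−i} with p = 0.704
C(5,4)·0.704^4·0.296^1 = 0.363540
C(5,5)·0.704^5·0.296^0 = 0.172927
Sum = 0.5365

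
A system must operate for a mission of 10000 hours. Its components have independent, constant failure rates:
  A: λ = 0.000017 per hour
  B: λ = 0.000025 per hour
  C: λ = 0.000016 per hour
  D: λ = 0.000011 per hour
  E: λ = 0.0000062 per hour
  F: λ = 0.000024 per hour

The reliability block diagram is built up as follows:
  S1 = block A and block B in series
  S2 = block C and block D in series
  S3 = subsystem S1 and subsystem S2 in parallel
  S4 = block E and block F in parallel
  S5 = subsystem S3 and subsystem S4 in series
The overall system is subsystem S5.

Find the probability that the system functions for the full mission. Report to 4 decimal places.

0.9071

R(A) = exp(−0.000017 × 10000) = 0.843665
R(B) = exp(−0.000025 × 10000) = 0.778801
R(C) = exp(−0.000016 × 10000) = 0.852144
R(D) = exp(−0.000011 × 10000) = 0.895834
R(E) = exp(−0.0000062 × 10000) = 0.939883
R(F) = exp(−0.000024 × 10000) = 0.786628
Series (A and B): 0.843665 × 0.778801 = 0.657047
Series (C and D): 0.852144 × 0.895834 = 0.763380
Parallel ([0.657047] and [0.763380]): 1 − (1 − 0.657047)(1 − 0.763380) = 0.918850
Parallel (E and F): 1 − (1 − 0.939883)(1 − 0.786628) = 0.987173
Series ([0.918850] and [0.987173]): 0.918850 × 0.987173 = 0.9071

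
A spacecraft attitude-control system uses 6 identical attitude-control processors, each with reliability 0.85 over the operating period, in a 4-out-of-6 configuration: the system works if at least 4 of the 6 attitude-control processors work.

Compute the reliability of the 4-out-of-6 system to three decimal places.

R = Σ_{i=4}^{6} C(6,i) p^i (1−p)^{6−i} with p = 0.85
C(6,4)·0.85^4·0.15^2 = 0.17618
C(6,5)·0.85^5·0.15^1 = 0.39933
C(6,6)·0.85^6·0.15^0 = 0.37715
Sum = 0.953

0.953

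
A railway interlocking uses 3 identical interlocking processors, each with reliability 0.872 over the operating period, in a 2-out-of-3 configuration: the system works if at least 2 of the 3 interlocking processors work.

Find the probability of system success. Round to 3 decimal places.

R = Σ_{i=2}^{3} C(3,i) p^i (1−p)^{3−i} with p = 0.872
C(3,2)·0.872^2·0.128^1 = 0.29199
C(3,3)·0.872^3·0.128^0 = 0.66305
Sum = 0.955

0.955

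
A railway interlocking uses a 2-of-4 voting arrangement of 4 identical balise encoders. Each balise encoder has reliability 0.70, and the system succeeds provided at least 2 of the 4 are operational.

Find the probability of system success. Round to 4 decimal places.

0.9163

R = Σ_{i=2}^{4} C(4,i) p^i (1−p)^{4−i} with p = 0.70
C(4,2)·0.70^2·0.30^2 = 0.264600
C(4,3)·0.70^3·0.30^1 = 0.411600
C(4,4)·0.70^4·0.30^0 = 0.240100
Sum = 0.9163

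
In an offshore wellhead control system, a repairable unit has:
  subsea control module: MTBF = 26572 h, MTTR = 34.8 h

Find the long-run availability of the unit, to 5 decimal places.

0.99869

A(subsea control module) = MTBF/(MTBF+MTTR) = 26572/(26572+34.8) = 0.99869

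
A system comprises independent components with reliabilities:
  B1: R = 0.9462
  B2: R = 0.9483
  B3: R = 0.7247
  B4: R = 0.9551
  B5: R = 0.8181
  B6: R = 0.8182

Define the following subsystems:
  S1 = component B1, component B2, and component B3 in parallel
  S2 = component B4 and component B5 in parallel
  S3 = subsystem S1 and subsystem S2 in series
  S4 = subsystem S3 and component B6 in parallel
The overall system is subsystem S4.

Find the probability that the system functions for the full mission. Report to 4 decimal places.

Parallel (B1, B2, and B3): 1 − (1 − 0.946200)(1 − 0.948300)(1 − 0.724700) = 0.999234
Parallel (B4 and B5): 1 − (1 − 0.955100)(1 − 0.818100) = 0.991833
Series ([0.999234] and [0.991833]): 0.999234 × 0.991833 = 0.991073
Parallel ([0.991073] and B6): 1 − (1 − 0.991073)(1 − 0.818200) = 0.9984

0.9984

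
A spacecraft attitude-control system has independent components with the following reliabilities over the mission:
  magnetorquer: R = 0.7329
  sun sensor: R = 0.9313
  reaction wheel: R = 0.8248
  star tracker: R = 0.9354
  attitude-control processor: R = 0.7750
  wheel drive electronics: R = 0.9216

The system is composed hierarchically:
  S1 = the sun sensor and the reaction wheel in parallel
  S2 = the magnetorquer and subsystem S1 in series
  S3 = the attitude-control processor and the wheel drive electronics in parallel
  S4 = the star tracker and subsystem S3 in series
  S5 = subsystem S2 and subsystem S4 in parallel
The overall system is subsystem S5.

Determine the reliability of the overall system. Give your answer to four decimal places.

Parallel (sun sensor and reaction wheel): 1 − (1 − 0.931300)(1 − 0.824800) = 0.987964
Series (magnetorquer and [0.987964]): 0.732900 × 0.987964 = 0.724079
Parallel (attitude-control processor and wheel drive electronics): 1 − (1 − 0.775000)(1 − 0.921600) = 0.982360
Series (star tracker and [0.982360]): 0.935400 × 0.982360 = 0.918900
Parallel ([0.724079] and [0.918900]): 1 − (1 − 0.724079)(1 − 0.918900) = 0.9776

0.9776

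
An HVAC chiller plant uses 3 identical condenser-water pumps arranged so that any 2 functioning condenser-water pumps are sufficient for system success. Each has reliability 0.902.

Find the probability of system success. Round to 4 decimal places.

0.9731

R = Σ_{i=2}^{3} C(3,i) p^i (1−p)^{3−i} with p = 0.902
C(3,2)·0.902^2·0.098^1 = 0.239200
C(3,3)·0.902^3·0.098^0 = 0.733871
Sum = 0.9731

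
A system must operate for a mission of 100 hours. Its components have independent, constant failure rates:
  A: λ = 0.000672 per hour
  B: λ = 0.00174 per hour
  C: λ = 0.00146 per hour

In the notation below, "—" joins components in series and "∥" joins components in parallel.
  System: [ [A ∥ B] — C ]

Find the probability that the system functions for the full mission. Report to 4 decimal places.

0.8552

R(A) = exp(−0.000672 × 100) = 0.935008
R(B) = exp(−0.00174 × 100) = 0.840297
R(C) = exp(−0.00146 × 100) = 0.864158
Parallel (A and B): 1 − (1 − 0.935008)(1 − 0.840297) = 0.989621
Series ([0.989621] and C): 0.989621 × 0.864158 = 0.8552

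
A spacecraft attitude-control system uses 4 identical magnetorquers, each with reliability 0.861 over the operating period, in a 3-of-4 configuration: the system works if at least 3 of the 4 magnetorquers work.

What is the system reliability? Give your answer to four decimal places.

0.9044

R = Σ_{i=3}^{4} C(4,i) p^i (1−p)^{4−i} with p = 0.861
C(4,3)·0.861^3·0.139^1 = 0.354882
C(4,4)·0.861^4·0.139^0 = 0.549557
Sum = 0.9044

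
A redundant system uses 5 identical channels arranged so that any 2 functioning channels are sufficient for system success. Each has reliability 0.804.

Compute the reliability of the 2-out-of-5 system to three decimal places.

0.994

R = Σ_{i=2}^{5} C(5,i) p^i (1−p)^{5−i} with p = 0.804
C(5,2)·0.804^2·0.196^3 = 0.04867
C(5,3)·0.804^3·0.196^2 = 0.19966
C(5,4)·0.804^4·0.196^1 = 0.40950
C(5,5)·0.804^5·0.196^0 = 0.33595
Sum = 0.994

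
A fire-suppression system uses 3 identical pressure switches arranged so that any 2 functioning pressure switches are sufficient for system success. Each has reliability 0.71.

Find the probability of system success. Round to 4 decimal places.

0.7965

R = Σ_{i=2}^{3} C(3,i) p^i (1−p)^{3−i} with p = 0.71
C(3,2)·0.71^2·0.29^1 = 0.438567
C(3,3)·0.71^3·0.29^0 = 0.357911
Sum = 0.7965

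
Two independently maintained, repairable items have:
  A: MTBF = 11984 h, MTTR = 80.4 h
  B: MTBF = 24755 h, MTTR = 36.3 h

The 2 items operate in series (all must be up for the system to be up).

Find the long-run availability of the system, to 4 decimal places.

0.9919

A(A) = MTBF/(MTBF+MTTR) = 11984/(11984+80.4) = 0.993336
A(B) = MTBF/(MTBF+MTTR) = 24755/(24755+36.3) = 0.998536
Series availability: 0.993336 × 0.998536 = 0.9919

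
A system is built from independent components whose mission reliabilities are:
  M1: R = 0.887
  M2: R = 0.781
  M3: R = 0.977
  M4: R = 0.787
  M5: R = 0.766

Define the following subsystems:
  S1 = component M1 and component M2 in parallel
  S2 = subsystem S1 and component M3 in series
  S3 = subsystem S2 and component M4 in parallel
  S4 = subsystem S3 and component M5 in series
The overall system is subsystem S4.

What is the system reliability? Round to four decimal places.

0.7583

Parallel (M1 and M2): 1 − (1 − 0.887000)(1 − 0.781000) = 0.975253
Series ([0.975253] and M3): 0.975253 × 0.977000 = 0.952822
Parallel ([0.952822] and M4): 1 − (1 − 0.952822)(1 − 0.787000) = 0.989951
Series ([0.989951] and M5): 0.989951 × 0.766000 = 0.7583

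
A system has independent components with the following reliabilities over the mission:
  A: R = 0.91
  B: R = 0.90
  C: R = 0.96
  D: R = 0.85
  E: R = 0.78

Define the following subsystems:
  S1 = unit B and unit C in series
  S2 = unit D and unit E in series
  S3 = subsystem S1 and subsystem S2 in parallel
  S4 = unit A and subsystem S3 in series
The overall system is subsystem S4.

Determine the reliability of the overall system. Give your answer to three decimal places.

Series (B and C): 0.90000 × 0.96000 = 0.86400
Series (D and E): 0.85000 × 0.78000 = 0.66300
Parallel ([0.86400] and [0.66300]): 1 − (1 − 0.86400)(1 − 0.66300) = 0.95417
Series (A and [0.95417]): 0.91000 × 0.95417 = 0.868

0.868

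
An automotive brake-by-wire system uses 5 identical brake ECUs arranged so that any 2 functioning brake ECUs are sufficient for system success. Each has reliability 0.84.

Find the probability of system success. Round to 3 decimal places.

0.997

R = Σ_{i=2}^{5} C(5,i) p^i (1−p)^{5−i} with p = 0.84
C(5,2)·0.84^2·0.16^3 = 0.02890
C(5,3)·0.84^3·0.16^2 = 0.15173
C(5,4)·0.84^4·0.16^1 = 0.39830
C(5,5)·0.84^5·0.16^0 = 0.41821
Sum = 0.997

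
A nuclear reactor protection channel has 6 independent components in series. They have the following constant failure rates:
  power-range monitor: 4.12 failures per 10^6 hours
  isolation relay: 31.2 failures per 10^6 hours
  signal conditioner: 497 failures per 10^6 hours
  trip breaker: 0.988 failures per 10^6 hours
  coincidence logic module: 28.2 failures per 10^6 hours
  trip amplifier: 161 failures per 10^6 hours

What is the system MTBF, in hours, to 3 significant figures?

Series of exponential components: λ_sys = Σ λ_i
λ_sys = 0.00000412 + 0.0000312 + 0.000497 + 0.000000988 + 0.0000282 + 0.000161 = 7.2251e-04 /h
MTBF = 1 / λ_sys = 1380 h

1380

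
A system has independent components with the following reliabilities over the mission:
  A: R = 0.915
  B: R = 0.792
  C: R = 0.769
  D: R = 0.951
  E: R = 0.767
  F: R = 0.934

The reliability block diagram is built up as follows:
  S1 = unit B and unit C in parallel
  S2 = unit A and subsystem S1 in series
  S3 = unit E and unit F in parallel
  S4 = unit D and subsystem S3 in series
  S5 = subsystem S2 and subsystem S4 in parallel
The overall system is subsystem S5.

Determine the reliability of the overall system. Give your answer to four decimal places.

Parallel (B and C): 1 − (1 − 0.792000)(1 − 0.769000) = 0.951952
Series (A and [0.951952]): 0.915000 × 0.951952 = 0.871036
Parallel (E and F): 1 − (1 − 0.767000)(1 − 0.934000) = 0.984622
Series (D and [0.984622]): 0.951000 × 0.984622 = 0.936376
Parallel ([0.871036] and [0.936376]): 1 − (1 − 0.871036)(1 − 0.936376) = 0.9918

0.9918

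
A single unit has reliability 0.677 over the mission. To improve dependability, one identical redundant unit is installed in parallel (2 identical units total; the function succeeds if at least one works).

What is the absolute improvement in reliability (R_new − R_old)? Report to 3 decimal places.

R_before = 0.677
R_after = 1 − (1 − 0.677)^2 = 0.896
ΔR = 0.896 − 0.677 = 0.219

0.219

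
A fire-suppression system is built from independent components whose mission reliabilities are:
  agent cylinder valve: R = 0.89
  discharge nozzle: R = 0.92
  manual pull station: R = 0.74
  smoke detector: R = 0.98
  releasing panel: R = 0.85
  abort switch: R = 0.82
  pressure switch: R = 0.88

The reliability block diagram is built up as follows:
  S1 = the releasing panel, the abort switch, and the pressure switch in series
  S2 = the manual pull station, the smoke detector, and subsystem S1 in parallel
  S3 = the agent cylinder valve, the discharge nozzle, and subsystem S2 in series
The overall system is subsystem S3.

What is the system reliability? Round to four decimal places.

0.8172

Series (releasing panel, abort switch, and pressure switch): 0.850000 × 0.820000 × 0.880000 = 0.613360
Parallel (manual pull station, smoke detector, and [0.613360]): 1 − (1 − 0.740000)(1 − 0.980000)(1 − 0.613360) = 0.997989
Series (agent cylinder valve, discharge nozzle, and [0.997989]): 0.890000 × 0.920000 × 0.997989 = 0.8172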